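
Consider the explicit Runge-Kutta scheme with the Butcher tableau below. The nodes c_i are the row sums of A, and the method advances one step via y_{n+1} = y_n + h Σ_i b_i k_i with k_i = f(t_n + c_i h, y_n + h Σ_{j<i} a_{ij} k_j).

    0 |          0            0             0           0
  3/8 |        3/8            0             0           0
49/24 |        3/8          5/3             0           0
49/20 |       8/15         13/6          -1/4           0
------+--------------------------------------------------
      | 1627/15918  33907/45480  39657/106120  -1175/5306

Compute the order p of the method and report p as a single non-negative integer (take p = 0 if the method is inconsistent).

3

b = (1627/15918, 33907/45480, 39657/106120, -1175/5306)
c = (0, 3/8, 49/24, 49/20)
Ac = (0, 0, 5/8, 29/96)
Σ b_i: 1627/15918·1 + 33907/45480·1 + 39657/106120·1 + (-1175/5306)·1 = 1 ✓
b·c: 33907/45480·3/8 + 39657/106120·49/24 + (-1175/5306)·49/20 = 1/2 ✓
b·c²: 33907/45480·9/64 + 39657/106120·2401/576 + (-1175/5306)·2401/400 = 1/3 ✓
b·Ac: 39657/106120·5/8 + (-1175/5306)·29/96 = 1/6 ✓
b·c³: 33907/45480·27/512 + 39657/106120·117649/13824 + (-1175/5306)·117649/8000 = -322669/8732160 ≠ 1/4 ⇒ order 3.
b·(c∘Ac): 39657/106120·245/192 + (-1175/5306)·1421/1920 = 182189/582144 ≠ 1/8
b·Ac²: 39657/106120·15/64 + (-1175/5306)·(-1699/2304) = 54769/218304 ≠ 1/12
b·A²c: (-1175/5306)·(-5/32) = 5875/169792 ≠ 1/24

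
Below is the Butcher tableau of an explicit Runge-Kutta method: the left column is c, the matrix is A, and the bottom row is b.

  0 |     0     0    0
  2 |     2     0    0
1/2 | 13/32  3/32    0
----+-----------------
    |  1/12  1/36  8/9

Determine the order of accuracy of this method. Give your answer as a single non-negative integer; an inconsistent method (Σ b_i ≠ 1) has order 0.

b = (1/12, 1/36, 8/9)
c = (0, 2, 1/2)
Ac = (0, 0, 3/16)
Σ b_i: 1/12·1 + 1/36·1 + 8/9·1 = 1 ✓
b·c: 1/36·2 + 8/9·1/2 = 1/2 ✓
b·c²: 1/36·4 + 8/9·1/4 = 1/3 ✓
b·Ac: 8/9·3/16 = 1/6 ✓; 3 stages ⇒ order 3.

3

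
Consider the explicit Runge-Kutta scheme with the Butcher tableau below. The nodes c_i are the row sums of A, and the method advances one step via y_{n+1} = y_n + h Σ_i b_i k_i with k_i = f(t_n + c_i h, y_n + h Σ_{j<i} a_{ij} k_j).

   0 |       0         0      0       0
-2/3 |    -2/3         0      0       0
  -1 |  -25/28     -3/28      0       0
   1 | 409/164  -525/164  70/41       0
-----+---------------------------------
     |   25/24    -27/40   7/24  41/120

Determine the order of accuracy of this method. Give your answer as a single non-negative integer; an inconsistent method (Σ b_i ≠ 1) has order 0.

4

b = (25/24, -27/40, 7/24, 41/120)
c = (0, -2/3, -1, 1)
Ac = (0, 0, 1/14, 35/82)
Σ b_i: 25/24·1 + (-27/40)·1 + 7/24·1 + 41/120·1 = 1 ✓
b·c: (-27/40)·(-2/3) + 7/24·(-1) + 41/120·1 = 1/2 ✓
b·c²: (-27/40)·4/9 + 7/24·1 + 41/120·1 = 1/3 ✓
b·Ac: 7/24·1/14 + 41/120·35/82 = 1/6 ✓
b·c³: (-27/40)·(-8/27) + 7/24·(-1) + 41/120·1 = 1/4 ✓
b·(c∘Ac): 7/24·(-1/14) + 41/120·35/82 = 1/8 ✓
b·Ac²: 7/24·(-1/21) + 41/120·35/123 = 1/12 ✓
b·A²c: 41/120·5/41 = 1/24 ✓; 4 stages ⇒ order 4.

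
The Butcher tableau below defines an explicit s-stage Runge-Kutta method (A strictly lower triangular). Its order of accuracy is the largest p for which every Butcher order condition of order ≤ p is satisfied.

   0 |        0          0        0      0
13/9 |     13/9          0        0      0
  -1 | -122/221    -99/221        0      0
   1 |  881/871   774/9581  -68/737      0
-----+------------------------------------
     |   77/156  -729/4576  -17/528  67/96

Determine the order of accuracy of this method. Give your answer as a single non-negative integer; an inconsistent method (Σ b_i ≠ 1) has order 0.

4

b = (77/156, -729/4576, -17/528, 67/96)
c = (0, 13/9, -1, 1)
Ac = (0, 0, -11/17, 14/67)
Σ b_i: 77/156·1 + (-729/4576)·1 + (-17/528)·1 + 67/96·1 = 1 ✓
b·c: (-729/4576)·13/9 + (-17/528)·(-1) + 67/96·1 = 1/2 ✓
b·c²: (-729/4576)·169/81 + (-17/528)·1 + 67/96·1 = 1/3 ✓
b·Ac: (-17/528)·(-11/17) + 67/96·14/67 = 1/6 ✓
b·c³: (-729/4576)·2197/729 + (-17/528)·(-1) + 67/96·1 = 1/4 ✓
b·(c∘Ac): (-17/528)·11/17 + 67/96·14/67 = 1/8 ✓
b·Ac²: (-17/528)·(-143/153) + 67/96·46/603 = 1/12 ✓
b·A²c: 67/96·4/67 = 1/24 ✓; 4 stages ⇒ order 4.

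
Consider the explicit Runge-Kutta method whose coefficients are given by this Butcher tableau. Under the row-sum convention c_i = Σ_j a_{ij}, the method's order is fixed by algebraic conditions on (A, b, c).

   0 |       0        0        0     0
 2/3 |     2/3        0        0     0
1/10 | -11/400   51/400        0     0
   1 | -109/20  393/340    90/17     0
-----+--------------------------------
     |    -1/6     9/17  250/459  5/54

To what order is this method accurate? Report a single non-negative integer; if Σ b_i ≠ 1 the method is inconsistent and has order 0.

b = (-1/6, 9/17, 250/459, 5/54)
c = (0, 2/3, 1/10, 1)
Ac = (0, 0, 17/200, 13/10)
Σ b_i: (-1/6)·1 + 9/17·1 + 250/459·1 + 5/54·1 = 1 ✓
b·c: 9/17·2/3 + 250/459·1/10 + 5/54·1 = 1/2 ✓
b·c²: 9/17·4/9 + 250/459·1/100 + 5/54·1 = 1/3 ✓
b·Ac: 250/459·17/200 + 5/54·13/10 = 1/6 ✓
b·c³: 9/17·8/27 + 250/459·1/1000 + 5/54·1 = 1/4 ✓
b·(c∘Ac): 250/459·17/2000 + 5/54·13/10 = 1/8 ✓
b·Ac²: 250/459·17/300 + 5/54·17/30 = 1/12 ✓
b·A²c: 5/54·9/20 = 1/24 ✓; 4 stages ⇒ order 4.

4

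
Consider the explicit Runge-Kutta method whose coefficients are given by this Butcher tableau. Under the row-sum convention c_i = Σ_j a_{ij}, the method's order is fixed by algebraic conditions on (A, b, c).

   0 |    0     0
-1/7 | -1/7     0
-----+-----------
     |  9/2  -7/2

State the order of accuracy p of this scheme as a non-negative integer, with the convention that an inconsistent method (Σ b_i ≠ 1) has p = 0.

b = (9/2, -7/2)
c = (0, -1/7)
Σ b_i: 9/2·1 + (-7/2)·1 = 1 ✓
b·c: (-7/2)·(-1/7) = 1/2 ✓; 2 stages ⇒ order 2.

2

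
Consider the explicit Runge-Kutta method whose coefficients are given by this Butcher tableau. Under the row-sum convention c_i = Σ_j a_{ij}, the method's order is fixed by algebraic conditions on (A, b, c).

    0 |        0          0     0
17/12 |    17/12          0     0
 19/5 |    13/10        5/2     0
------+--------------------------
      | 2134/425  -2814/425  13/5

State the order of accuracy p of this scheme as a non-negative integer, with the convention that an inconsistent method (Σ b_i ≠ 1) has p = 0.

b = (2134/425, -2814/425, 13/5)
c = (0, 17/12, 19/5)
Ac = (0, 0, 85/24)
Σ b_i: 2134/425·1 + (-2814/425)·1 + 13/5·1 = 1 ✓
b·c: (-2814/425)·17/12 + 13/5·19/5 = 1/2 ✓
b·c²: (-2814/425)·289/144 + 13/5·361/25 = 72767/3000 ≠ 1/3 ⇒ order 2.
b·Ac: 13/5·85/24 = 221/24 ≠ 1/6

2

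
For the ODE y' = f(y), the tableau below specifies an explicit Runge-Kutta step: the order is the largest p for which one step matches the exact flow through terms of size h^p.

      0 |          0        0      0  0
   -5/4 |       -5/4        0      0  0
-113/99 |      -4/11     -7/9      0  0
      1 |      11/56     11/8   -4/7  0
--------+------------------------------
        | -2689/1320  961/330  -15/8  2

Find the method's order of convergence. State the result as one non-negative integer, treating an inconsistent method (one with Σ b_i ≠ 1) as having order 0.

2

b = (-2689/1320, 961/330, -15/8, 2)
c = (0, -5/4, -113/99, 1)
Ac = (0, 0, 35/36, -23651/22176)
Σ b_i: (-2689/1320)·1 + 961/330·1 + (-15/8)·1 + 2·1 = 1 ✓
b·c: 961/330·(-5/4) + (-15/8)·(-113/99) + 2·1 = 1/2 ✓
b·c²: 961/330·25/16 + (-15/8)·12769/9801 + 2·1 = 429403/104544 ≠ 1/3 ⇒ order 2.
b·Ac: (-15/8)·35/36 + 2·(-23651/22176) = -87727/22176 ≠ 1/6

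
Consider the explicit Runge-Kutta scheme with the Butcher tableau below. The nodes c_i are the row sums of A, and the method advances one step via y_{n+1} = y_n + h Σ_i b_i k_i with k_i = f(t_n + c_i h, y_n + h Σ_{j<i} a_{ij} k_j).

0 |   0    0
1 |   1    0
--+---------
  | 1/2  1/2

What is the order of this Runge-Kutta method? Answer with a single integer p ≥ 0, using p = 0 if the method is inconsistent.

b = (1/2, 1/2)
c = (0, 1)
Σ b_i: 1/2·1 + 1/2·1 = 1 ✓
b·c: 1/2·1 = 1/2 ✓; 2 stages ⇒ order 2.

2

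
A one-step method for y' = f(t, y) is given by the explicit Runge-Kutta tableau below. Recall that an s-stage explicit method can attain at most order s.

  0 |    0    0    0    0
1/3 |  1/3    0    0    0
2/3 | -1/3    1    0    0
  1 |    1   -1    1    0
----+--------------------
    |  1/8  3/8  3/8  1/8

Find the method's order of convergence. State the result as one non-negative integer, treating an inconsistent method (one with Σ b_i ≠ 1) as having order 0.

4

b = (1/8, 3/8, 3/8, 1/8)
c = (0, 1/3, 2/3, 1)
Ac = (0, 0, 1/3, 1/3)
Σ b_i: 1/8·1 + 3/8·1 + 3/8·1 + 1/8·1 = 1 ✓
b·c: 3/8·1/3 + 3/8·2/3 + 1/8·1 = 1/2 ✓
b·c²: 3/8·1/9 + 3/8·4/9 + 1/8·1 = 1/3 ✓
b·Ac: 3/8·1/3 + 1/8·1/3 = 1/6 ✓
b·c³: 3/8·1/27 + 3/8·8/27 + 1/8·1 = 1/4 ✓
b·(c∘Ac): 3/8·2/9 + 1/8·1/3 = 1/8 ✓
b·Ac²: 3/8·1/9 + 1/8·1/3 = 1/12 ✓
b·A²c: 1/8·1/3 = 1/24 ✓; 4 stages ⇒ order 4.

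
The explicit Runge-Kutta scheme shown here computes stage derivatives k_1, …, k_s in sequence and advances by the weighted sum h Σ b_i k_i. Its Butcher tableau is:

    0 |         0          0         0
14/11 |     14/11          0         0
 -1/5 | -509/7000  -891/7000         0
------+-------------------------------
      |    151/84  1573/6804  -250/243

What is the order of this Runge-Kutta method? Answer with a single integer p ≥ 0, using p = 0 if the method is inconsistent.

b = (151/84, 1573/6804, -250/243)
c = (0, 14/11, -1/5)
Ac = (0, 0, -81/500)
Σ b_i: 151/84·1 + 1573/6804·1 + (-250/243)·1 = 1 ✓
b·c: 1573/6804·14/11 + (-250/243)·(-1/5) = 1/2 ✓
b·c²: 1573/6804·196/121 + (-250/243)·1/25 = 1/3 ✓
b·Ac: (-250/243)·(-81/500) = 1/6 ✓; 3 stages ⇒ order 3.

3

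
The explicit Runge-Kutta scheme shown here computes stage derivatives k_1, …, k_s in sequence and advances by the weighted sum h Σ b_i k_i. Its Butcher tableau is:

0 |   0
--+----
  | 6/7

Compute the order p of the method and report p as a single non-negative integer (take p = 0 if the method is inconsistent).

0

b = (6/7)
c = (0)
Σ b_i: 6/7·1 = 6/7 ≠ 1 ⇒ order 0.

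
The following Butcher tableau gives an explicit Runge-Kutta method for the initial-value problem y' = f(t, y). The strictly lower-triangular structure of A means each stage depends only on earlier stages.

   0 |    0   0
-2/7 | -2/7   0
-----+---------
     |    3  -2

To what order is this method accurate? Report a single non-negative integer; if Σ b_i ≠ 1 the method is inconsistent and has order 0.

1

b = (3, -2)
c = (0, -2/7)
Σ b_i: 3·1 + (-2)·1 = 1 ✓
b·c: (-2)·(-2/7) = 4/7 ≠ 1/2 ⇒ order 1.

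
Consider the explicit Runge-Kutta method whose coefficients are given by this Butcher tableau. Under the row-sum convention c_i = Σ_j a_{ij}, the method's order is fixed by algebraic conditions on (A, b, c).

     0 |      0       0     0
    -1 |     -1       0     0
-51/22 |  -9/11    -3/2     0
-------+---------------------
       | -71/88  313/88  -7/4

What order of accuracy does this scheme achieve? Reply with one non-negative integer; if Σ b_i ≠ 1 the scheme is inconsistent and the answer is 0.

2

b = (-71/88, 313/88, -7/4)
c = (0, -1, -51/22)
Ac = (0, 0, 3/2)
Σ b_i: (-71/88)·1 + 313/88·1 + (-7/4)·1 = 1 ✓
b·c: 313/88·(-1) + (-7/4)·(-51/22) = 1/2 ✓
b·c²: 313/88·1 + (-7/4)·2601/484 = -11321/1936 ≠ 1/3 ⇒ order 2.
b·Ac: (-7/4)·3/2 = -21/8 ≠ 1/6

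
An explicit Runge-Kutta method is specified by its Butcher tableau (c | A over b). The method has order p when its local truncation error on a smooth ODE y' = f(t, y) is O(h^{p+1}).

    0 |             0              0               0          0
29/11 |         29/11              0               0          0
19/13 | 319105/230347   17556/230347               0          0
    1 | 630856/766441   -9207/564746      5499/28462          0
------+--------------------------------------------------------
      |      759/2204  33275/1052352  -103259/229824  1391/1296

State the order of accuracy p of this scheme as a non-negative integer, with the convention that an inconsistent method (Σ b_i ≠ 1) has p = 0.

b = (759/2204, 33275/1052352, -103259/229824, 1391/1296)
c = (0, 29/11, 19/13, 1)
Ac = (0, 0, 1596/7943, 333/1391)
Σ b_i: 759/2204·1 + 33275/1052352·1 + (-103259/229824)·1 + 1391/1296·1 = 1 ✓
b·c: 33275/1052352·29/11 + (-103259/229824)·19/13 + 1391/1296·1 = 1/2 ✓
b·c²: 33275/1052352·841/121 + (-103259/229824)·361/169 + 1391/1296·1 = 1/3 ✓
b·Ac: (-103259/229824)·1596/7943 + 1391/1296·333/1391 = 1/6 ✓
b·c³: 33275/1052352·24389/1331 + (-103259/229824)·6859/2197 + 1391/1296·1 = 1/4 ✓
b·(c∘Ac): (-103259/229824)·30324/103259 + 1391/1296·333/1391 = 1/8 ✓
b·Ac²: (-103259/229824)·46284/87373 + 1391/1296·4581/15301 = 1/12 ✓
b·A²c: 1391/1296·54/1391 = 1/24 ✓; 4 stages ⇒ order 4.

4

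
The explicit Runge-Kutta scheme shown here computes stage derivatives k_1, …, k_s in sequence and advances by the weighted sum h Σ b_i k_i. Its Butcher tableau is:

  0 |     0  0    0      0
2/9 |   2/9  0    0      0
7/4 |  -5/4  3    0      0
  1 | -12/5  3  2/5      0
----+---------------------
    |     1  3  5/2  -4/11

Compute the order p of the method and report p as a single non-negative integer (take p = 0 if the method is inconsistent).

0

b = (1, 3, 5/2, -4/11)
c = (0, 2/9, 7/4, 1)
Ac = (0, 0, 2/3, 41/30)
Σ b_i: 1·1 + 3·1 + 5/2·1 + (-4/11)·1 = 135/22 ≠ 1 ⇒ order 0.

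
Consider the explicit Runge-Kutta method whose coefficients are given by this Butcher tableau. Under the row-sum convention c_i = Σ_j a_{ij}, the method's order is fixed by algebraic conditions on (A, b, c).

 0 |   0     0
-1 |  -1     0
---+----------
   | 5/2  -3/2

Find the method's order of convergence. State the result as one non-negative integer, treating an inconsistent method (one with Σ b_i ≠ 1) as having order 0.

b = (5/2, -3/2)
c = (0, -1)
Σ b_i: 5/2·1 + (-3/2)·1 = 1 ✓
b·c: (-3/2)·(-1) = 3/2 ≠ 1/2 ⇒ order 1.

1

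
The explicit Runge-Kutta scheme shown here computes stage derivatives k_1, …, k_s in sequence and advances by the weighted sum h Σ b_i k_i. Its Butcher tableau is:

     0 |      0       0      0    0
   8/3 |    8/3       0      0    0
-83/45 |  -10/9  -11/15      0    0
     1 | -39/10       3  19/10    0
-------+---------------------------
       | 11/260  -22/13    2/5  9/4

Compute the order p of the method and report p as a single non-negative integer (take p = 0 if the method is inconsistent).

1

b = (11/260, -22/13, 2/5, 9/4)
c = (0, 8/3, -83/45, 1)
Ac = (0, 0, -88/45, 2023/450)
Σ b_i: 11/260·1 + (-22/13)·1 + 2/5·1 + 9/4·1 = 1 ✓
b·c: (-22/13)·8/3 + 2/5·(-83/45) + 9/4·1 = -35107/11700 ≠ 1/2 ⇒ order 1.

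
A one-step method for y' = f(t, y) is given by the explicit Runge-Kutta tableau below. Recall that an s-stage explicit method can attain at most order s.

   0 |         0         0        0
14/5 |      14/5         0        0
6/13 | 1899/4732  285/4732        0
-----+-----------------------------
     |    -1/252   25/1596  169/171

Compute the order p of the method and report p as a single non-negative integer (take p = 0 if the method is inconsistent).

b = (-1/252, 25/1596, 169/171)
c = (0, 14/5, 6/13)
Ac = (0, 0, 57/338)
Σ b_i: (-1/252)·1 + 25/1596·1 + 169/171·1 = 1 ✓
b·c: 25/1596·14/5 + 169/171·6/13 = 1/2 ✓
b·c²: 25/1596·196/25 + 169/171·36/169 = 1/3 ✓
b·Ac: 169/171·57/338 = 1/6 ✓; 3 stages ⇒ order 3.

3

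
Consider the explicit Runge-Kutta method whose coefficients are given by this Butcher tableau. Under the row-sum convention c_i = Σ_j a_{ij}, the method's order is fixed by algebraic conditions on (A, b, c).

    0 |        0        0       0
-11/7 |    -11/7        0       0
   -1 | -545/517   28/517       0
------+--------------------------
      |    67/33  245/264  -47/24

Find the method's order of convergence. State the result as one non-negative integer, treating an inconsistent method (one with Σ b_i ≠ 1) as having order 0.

3

b = (67/33, 245/264, -47/24)
c = (0, -11/7, -1)
Ac = (0, 0, -4/47)
Σ b_i: 67/33·1 + 245/264·1 + (-47/24)·1 = 1 ✓
b·c: 245/264·(-11/7) + (-47/24)·(-1) = 1/2 ✓
b·c²: 245/264·121/49 + (-47/24)·1 = 1/3 ✓
b·Ac: (-47/24)·(-4/47) = 1/6 ✓; 3 stages ⇒ order 3.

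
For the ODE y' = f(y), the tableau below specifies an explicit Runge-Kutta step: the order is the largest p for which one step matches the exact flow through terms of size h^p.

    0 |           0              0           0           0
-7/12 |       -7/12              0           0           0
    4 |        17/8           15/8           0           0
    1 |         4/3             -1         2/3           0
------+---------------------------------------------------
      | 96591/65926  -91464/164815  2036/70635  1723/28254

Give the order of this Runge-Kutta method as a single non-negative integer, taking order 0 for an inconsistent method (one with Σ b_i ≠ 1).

b = (96591/65926, -91464/164815, 2036/70635, 1723/28254)
c = (0, -7/12, 4, 1)
Ac = (0, 0, -35/32, 13/4)
Σ b_i: 96591/65926·1 + (-91464/164815)·1 + 2036/70635·1 + 1723/28254·1 = 1 ✓
b·c: (-91464/164815)·(-7/12) + 2036/70635·4 + 1723/28254·1 = 1/2 ✓
b·c²: (-91464/164815)·49/144 + 2036/70635·16 + 1723/28254·1 = 1/3 ✓
b·Ac: 2036/70635·(-35/32) + 1723/28254·13/4 = 1/6 ✓
b·c³: (-91464/164815)·(-343/1728) + 2036/70635·64 + 1723/28254·1 = 683483/339048 ≠ 1/4 ⇒ order 3.
b·(c∘Ac): 2036/70635·(-35/8) + 1723/28254·13/4 = 8147/113016 ≠ 1/8
b·Ac²: 2036/70635·245/384 + 1723/28254·1487/144 = 659231/1017144 ≠ 1/12
b·A²c: 1723/28254·(-35/48) = -60305/1356192 ≠ 1/24

3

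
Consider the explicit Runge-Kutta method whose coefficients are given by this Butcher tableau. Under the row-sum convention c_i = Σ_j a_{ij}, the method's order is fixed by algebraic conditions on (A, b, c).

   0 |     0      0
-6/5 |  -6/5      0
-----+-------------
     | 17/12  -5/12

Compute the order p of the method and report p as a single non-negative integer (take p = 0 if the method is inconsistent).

b = (17/12, -5/12)
c = (0, -6/5)
Σ b_i: 17/12·1 + (-5/12)·1 = 1 ✓
b·c: (-5/12)·(-6/5) = 1/2 ✓; 2 stages ⇒ order 2.

2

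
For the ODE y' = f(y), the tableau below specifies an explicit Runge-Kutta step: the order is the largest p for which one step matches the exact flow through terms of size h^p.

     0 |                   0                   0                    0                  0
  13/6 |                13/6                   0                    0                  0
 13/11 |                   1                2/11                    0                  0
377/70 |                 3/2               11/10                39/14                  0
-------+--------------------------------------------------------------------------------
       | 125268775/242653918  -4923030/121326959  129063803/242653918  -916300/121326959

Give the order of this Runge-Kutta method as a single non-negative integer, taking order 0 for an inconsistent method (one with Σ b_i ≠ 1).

3

b = (125268775/242653918, -4923030/121326959, 129063803/242653918, -916300/121326959)
c = (0, 13/6, 13/11, 377/70)
Ac = (0, 0, 13/33, 26221/4620)
Σ b_i: 125268775/242653918·1 + (-4923030/121326959)·1 + 129063803/242653918·1 + (-916300/121326959)·1 = 1 ✓
b·c: (-4923030/121326959)·13/6 + 129063803/242653918·13/11 + (-916300/121326959)·377/70 = 1/2 ✓
b·c²: (-4923030/121326959)·169/36 + 129063803/242653918·169/121 + (-916300/121326959)·142129/4900 = 1/3 ✓
b·Ac: 129063803/242653918·13/33 + (-916300/121326959)·26221/4620 = 1/6 ✓
b·c³: (-4923030/121326959)·2197/216 + 129063803/242653918·2197/1331 + (-916300/121326959)·53582633/343000 = -7110173837/9950246460 ≠ 1/4 ⇒ order 3.
b·(c∘Ac): 129063803/242653918·169/363 + (-916300/121326959)·9885317/323400 = 36131/2153733 ≠ 1/8
b·Ac²: 129063803/242653918·169/198 + (-916300/121326959)·2760953/304920 = 109622773/284292756 ≠ 1/12
b·A²c: (-916300/121326959)·169/154 = -5950/717911 ≠ 1/24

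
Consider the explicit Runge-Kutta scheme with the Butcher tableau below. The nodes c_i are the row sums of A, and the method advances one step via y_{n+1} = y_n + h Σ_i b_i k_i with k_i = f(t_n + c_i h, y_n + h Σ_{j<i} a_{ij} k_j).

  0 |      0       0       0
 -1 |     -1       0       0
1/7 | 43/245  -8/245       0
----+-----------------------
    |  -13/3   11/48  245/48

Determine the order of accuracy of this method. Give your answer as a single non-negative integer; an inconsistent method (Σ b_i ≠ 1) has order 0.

3

b = (-13/3, 11/48, 245/48)
c = (0, -1, 1/7)
Ac = (0, 0, 8/245)
Σ b_i: (-13/3)·1 + 11/48·1 + 245/48·1 = 1 ✓
b·c: 11/48·(-1) + 245/48·1/7 = 1/2 ✓
b·c²: 11/48·1 + 245/48·1/49 = 1/3 ✓
b·Ac: 245/48·8/245 = 1/6 ✓; 3 stages ⇒ order 3.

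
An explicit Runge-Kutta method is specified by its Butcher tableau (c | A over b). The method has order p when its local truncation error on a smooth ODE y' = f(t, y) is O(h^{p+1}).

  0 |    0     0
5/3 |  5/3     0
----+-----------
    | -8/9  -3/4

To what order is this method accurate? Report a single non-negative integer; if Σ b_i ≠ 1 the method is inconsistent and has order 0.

0

b = (-8/9, -3/4)
c = (0, 5/3)
Σ b_i: (-8/9)·1 + (-3/4)·1 = -59/36 ≠ 1 ⇒ order 0.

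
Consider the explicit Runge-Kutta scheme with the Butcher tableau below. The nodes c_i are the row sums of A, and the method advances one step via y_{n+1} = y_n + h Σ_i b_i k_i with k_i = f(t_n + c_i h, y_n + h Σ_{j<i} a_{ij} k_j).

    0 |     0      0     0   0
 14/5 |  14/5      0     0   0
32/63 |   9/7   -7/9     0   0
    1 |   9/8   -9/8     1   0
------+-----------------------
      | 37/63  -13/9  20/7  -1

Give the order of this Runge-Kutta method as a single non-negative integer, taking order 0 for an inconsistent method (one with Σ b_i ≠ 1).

1

b = (37/63, -13/9, 20/7, -1)
c = (0, 14/5, 32/63, 1)
Ac = (0, 0, -98/45, -3329/1260)
Σ b_i: 37/63·1 + (-13/9)·1 + 20/7·1 + (-1)·1 = 1 ✓
b·c: (-13/9)·14/5 + 20/7·32/63 + (-1)·1 = -2641/735 ≠ 1/2 ⇒ order 1.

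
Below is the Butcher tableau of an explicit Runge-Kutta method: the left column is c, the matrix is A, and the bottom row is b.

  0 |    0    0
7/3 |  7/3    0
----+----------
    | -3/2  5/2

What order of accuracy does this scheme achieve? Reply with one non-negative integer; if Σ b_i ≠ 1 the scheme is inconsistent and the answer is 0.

b = (-3/2, 5/2)
c = (0, 7/3)
Σ b_i: (-3/2)·1 + 5/2·1 = 1 ✓
b·c: 5/2·7/3 = 35/6 ≠ 1/2 ⇒ order 1.

1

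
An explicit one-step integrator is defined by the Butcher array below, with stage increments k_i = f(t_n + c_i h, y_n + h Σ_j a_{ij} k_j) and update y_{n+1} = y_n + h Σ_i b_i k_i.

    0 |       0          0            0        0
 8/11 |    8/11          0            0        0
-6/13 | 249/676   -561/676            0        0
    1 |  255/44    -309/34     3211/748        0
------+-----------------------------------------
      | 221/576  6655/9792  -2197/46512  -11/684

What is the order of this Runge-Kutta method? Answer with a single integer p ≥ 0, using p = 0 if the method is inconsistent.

4

b = (221/576, 6655/9792, -2197/46512, -11/684)
c = (0, 8/11, -6/13, 1)
Ac = (0, 0, -102/169, -189/22)
Σ b_i: 221/576·1 + 6655/9792·1 + (-2197/46512)·1 + (-11/684)·1 = 1 ✓
b·c: 6655/9792·8/11 + (-2197/46512)·(-6/13) + (-11/684)·1 = 1/2 ✓
b·c²: 6655/9792·64/121 + (-2197/46512)·36/169 + (-11/684)·1 = 1/3 ✓
b·Ac: (-2197/46512)·(-102/169) + (-11/684)·(-189/22) = 1/6 ✓
b·c³: 6655/9792·512/1331 + (-2197/46512)·(-216/2197) + (-11/684)·1 = 1/4 ✓
b·(c∘Ac): (-2197/46512)·612/2197 + (-11/684)·(-189/22) = 1/8 ✓
b·Ac²: (-2197/46512)·(-816/1859) + (-11/684)·(-471/121) = 1/12 ✓
b·A²c: (-11/684)·(-57/22) = 1/24 ✓; 4 stages ⇒ order 4.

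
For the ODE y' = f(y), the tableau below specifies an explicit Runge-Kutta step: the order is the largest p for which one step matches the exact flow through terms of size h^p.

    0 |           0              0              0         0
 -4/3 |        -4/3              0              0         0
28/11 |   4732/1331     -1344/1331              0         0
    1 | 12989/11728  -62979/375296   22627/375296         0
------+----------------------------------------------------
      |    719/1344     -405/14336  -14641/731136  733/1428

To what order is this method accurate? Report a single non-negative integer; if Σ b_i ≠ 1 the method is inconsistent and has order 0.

b = (719/1344, -405/14336, -14641/731136, 733/1428)
c = (0, -4/3, 28/11, 1)
Ac = (0, 0, 1792/1331, 553/1466)
Σ b_i: 719/1344·1 + (-405/14336)·1 + (-14641/731136)·1 + 733/1428·1 = 1 ✓
b·c: (-405/14336)·(-4/3) + (-14641/731136)·28/11 + 733/1428·1 = 1/2 ✓
b·c²: (-405/14336)·16/9 + (-14641/731136)·784/121 + 733/1428·1 = 1/3 ✓
b·Ac: (-14641/731136)·1792/1331 + 733/1428·553/1466 = 1/6 ✓
b·c³: (-405/14336)·(-64/27) + (-14641/731136)·21952/1331 + 733/1428·1 = 1/4 ✓
b·(c∘Ac): (-14641/731136)·50176/14641 + 733/1428·553/1466 = 1/8 ✓
b·Ac²: (-14641/731136)·(-7168/3993) + 733/1428·203/2199 = 1/12 ✓
b·A²c: 733/1428·119/1466 = 1/24 ✓; 4 stages ⇒ order 4.

4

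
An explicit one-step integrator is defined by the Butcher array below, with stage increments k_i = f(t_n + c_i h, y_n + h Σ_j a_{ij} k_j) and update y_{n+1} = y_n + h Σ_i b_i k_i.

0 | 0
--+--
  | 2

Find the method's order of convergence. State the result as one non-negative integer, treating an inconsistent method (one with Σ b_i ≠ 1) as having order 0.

0

b = (2)
c = (0)
Σ b_i: 2·1 = 2 ≠ 1 ⇒ order 0.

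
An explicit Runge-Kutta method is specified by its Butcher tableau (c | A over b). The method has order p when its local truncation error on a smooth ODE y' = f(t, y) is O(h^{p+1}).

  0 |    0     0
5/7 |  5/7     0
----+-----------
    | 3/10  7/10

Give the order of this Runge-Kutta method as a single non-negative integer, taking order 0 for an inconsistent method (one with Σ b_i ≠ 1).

2

b = (3/10, 7/10)
c = (0, 5/7)
Σ b_i: 3/10·1 + 7/10·1 = 1 ✓
b·c: 7/10·5/7 = 1/2 ✓; 2 stages ⇒ order 2.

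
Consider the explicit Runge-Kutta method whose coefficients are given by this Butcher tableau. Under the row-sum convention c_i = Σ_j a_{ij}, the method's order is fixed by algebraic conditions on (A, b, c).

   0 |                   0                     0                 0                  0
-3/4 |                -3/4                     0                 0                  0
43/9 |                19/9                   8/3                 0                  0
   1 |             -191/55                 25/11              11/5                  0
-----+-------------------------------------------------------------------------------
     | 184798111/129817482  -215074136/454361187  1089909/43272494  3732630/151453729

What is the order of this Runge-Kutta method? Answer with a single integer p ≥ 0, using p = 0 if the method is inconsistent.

b = (184798111/129817482, -215074136/454361187, 1089909/43272494, 3732630/151453729)
c = (0, -3/4, 43/9, 1)
Ac = (0, 0, -2, 17437/1980)
Σ b_i: 184798111/129817482·1 + (-215074136/454361187)·1 + 1089909/43272494·1 + 3732630/151453729·1 = 1 ✓
b·c: (-215074136/454361187)·(-3/4) + 1089909/43272494·43/9 + 3732630/151453729·1 = 1/2 ✓
b·c²: (-215074136/454361187)·9/16 + 1089909/43272494·1849/81 + 3732630/151453729·1 = 1/3 ✓
b·Ac: 1089909/43272494·(-2) + 3732630/151453729·17437/1980 = 1/6 ✓
b·c³: (-215074136/454361187)·(-27/64) + 1089909/43272494·79507/729 + 3732630/151453729·1 = 13886282699/4673429352 ≠ 1/4 ⇒ order 3.
b·(c∘Ac): 1089909/43272494·(-86/9) + 3732630/151453729·17437/1980 = -3068357/129817482 ≠ 1/8
b·Ac²: 1089909/43272494·3/2 + 3732630/151453729·3670789/71280 = 42756251185/32714005464 ≠ 1/12
b·A²c: 3732630/151453729·(-22/5) = -16423572/151453729 ≠ 1/24

3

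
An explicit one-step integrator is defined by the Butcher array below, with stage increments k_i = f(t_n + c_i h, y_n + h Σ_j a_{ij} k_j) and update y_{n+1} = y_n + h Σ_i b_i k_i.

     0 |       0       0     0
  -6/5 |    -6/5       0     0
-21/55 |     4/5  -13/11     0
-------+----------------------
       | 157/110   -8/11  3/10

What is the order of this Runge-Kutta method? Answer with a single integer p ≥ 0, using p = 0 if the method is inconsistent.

1

b = (157/110, -8/11, 3/10)
c = (0, -6/5, -21/55)
Ac = (0, 0, 78/55)
Σ b_i: 157/110·1 + (-8/11)·1 + 3/10·1 = 1 ✓
b·c: (-8/11)·(-6/5) + 3/10·(-21/55) = 417/550 ≠ 1/2 ⇒ order 1.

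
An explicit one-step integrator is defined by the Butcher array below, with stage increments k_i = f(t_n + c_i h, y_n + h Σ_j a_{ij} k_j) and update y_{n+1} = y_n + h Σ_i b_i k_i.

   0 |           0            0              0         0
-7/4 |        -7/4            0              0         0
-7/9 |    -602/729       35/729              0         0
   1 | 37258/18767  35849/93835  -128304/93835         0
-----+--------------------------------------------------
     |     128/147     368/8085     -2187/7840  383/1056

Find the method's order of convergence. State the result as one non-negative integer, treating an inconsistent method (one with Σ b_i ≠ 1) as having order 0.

4

b = (128/147, 368/8085, -2187/7840, 383/1056)
c = (0, -7/4, -7/9, 1)
Ac = (0, 0, -245/2916, 605/1532)
Σ b_i: 128/147·1 + 368/8085·1 + (-2187/7840)·1 + 383/1056·1 = 1 ✓
b·c: 368/8085·(-7/4) + (-2187/7840)·(-7/9) + 383/1056·1 = 1/2 ✓
b·c²: 368/8085·49/16 + (-2187/7840)·49/81 + 383/1056·1 = 1/3 ✓
b·Ac: (-2187/7840)·(-245/2916) + 383/1056·605/1532 = 1/6 ✓
b·c³: 368/8085·(-343/64) + (-2187/7840)·(-343/729) + 383/1056·1 = 1/4 ✓
b·(c∘Ac): (-2187/7840)·1715/26244 + 383/1056·605/1532 = 1/8 ✓
b·Ac²: (-2187/7840)·1715/11664 + 383/1056·2101/6128 = 1/12 ✓
b·A²c: 383/1056·44/383 = 1/24 ✓; 4 stages ⇒ order 4.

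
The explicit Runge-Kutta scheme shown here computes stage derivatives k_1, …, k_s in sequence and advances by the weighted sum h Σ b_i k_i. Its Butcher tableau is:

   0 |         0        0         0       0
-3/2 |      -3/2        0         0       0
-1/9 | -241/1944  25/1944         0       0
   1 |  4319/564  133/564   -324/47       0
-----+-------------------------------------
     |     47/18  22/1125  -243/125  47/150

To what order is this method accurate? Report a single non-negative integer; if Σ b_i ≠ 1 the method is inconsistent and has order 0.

4

b = (47/18, 22/1125, -243/125, 47/150)
c = (0, -3/2, -1/9, 1)
Ac = (0, 0, -25/1296, 155/376)
Σ b_i: 47/18·1 + 22/1125·1 + (-243/125)·1 + 47/150·1 = 1 ✓
b·c: 22/1125·(-3/2) + (-243/125)·(-1/9) + 47/150·1 = 1/2 ✓
b·c²: 22/1125·9/4 + (-243/125)·1/81 + 47/150·1 = 1/3 ✓
b·Ac: (-243/125)·(-25/1296) + 47/150·155/376 = 1/6 ✓
b·c³: 22/1125·(-27/8) + (-243/125)·(-1/729) + 47/150·1 = 1/4 ✓
b·(c∘Ac): (-243/125)·25/11664 + 47/150·155/376 = 1/8 ✓
b·Ac²: (-243/125)·25/864 + 47/150·335/752 = 1/12 ✓
b·A²c: 47/150·25/188 = 1/24 ✓; 4 stages ⇒ order 4.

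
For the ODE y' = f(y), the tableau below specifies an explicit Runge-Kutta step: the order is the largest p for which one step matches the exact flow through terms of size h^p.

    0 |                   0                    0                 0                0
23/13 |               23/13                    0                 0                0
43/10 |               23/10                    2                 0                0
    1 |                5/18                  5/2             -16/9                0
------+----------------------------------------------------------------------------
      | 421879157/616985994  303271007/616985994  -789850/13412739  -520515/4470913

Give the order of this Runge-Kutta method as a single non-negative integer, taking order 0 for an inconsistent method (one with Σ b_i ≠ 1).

3

b = (421879157/616985994, 303271007/616985994, -789850/13412739, -520515/4470913)
c = (0, 23/13, 43/10, 1)
Ac = (0, 0, 46/13, -3769/1170)
Σ b_i: 421879157/616985994·1 + 303271007/616985994·1 + (-789850/13412739)·1 + (-520515/4470913)·1 = 1 ✓
b·c: 303271007/616985994·23/13 + (-789850/13412739)·43/10 + (-520515/4470913)·1 = 1/2 ✓
b·c²: 303271007/616985994·529/169 + (-789850/13412739)·1849/100 + (-520515/4470913)·1 = 1/3 ✓
b·Ac: (-789850/13412739)·46/13 + (-520515/4470913)·(-3769/1170) = 1/6 ✓
b·c³: 303271007/616985994·12167/2197 + (-789850/13412739)·79507/1000 + (-520515/4470913)·1 = -2413572619/1162437380 ≠ 1/4 ⇒ order 3.
b·(c∘Ac): (-789850/13412739)·989/65 + (-520515/4470913)·(-3769/1170) = -181676591/348731214 ≠ 1/8
b·Ac²: (-789850/13412739)·1058/169 + (-520515/4470913)·(-1904723/76050) = 4441475371/1743656070 ≠ 1/12
b·A²c: (-520515/4470913)·(-736/117) = 42566560/58121869 ≠ 1/24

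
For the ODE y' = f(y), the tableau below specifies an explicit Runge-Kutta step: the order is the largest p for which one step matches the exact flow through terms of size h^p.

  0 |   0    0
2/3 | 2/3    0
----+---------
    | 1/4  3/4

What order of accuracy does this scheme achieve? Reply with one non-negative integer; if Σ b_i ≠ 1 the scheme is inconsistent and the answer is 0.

2

b = (1/4, 3/4)
c = (0, 2/3)
Σ b_i: 1/4·1 + 3/4·1 = 1 ✓
b·c: 3/4·2/3 = 1/2 ✓; 2 stages ⇒ order 2.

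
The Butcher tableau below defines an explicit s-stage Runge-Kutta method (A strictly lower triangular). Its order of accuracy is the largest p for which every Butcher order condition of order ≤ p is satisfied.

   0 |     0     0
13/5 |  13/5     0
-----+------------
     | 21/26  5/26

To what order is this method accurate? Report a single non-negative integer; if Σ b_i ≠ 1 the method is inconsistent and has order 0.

2

b = (21/26, 5/26)
c = (0, 13/5)
Σ b_i: 21/26·1 + 5/26·1 = 1 ✓
b·c: 5/26·13/5 = 1/2 ✓; 2 stages ⇒ order 2.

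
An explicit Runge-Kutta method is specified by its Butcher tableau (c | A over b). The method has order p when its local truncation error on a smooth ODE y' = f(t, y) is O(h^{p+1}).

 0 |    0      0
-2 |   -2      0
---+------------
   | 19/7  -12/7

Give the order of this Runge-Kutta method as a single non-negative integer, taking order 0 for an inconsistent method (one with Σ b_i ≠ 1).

1

b = (19/7, -12/7)
c = (0, -2)
Σ b_i: 19/7·1 + (-12/7)·1 = 1 ✓
b·c: (-12/7)·(-2) = 24/7 ≠ 1/2 ⇒ order 1.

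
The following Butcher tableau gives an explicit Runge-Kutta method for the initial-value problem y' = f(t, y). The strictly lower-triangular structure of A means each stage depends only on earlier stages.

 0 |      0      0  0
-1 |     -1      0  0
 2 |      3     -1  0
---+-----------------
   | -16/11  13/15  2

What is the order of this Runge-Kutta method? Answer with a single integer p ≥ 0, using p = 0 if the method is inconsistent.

0

b = (-16/11, 13/15, 2)
c = (0, -1, 2)
Ac = (0, 0, 1)
Σ b_i: (-16/11)·1 + 13/15·1 + 2·1 = 233/165 ≠ 1 ⇒ order 0.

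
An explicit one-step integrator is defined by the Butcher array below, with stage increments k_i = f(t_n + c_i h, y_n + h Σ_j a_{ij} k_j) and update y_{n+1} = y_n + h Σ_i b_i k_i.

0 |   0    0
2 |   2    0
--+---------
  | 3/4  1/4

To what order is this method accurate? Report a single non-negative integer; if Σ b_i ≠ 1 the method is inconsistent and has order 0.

b = (3/4, 1/4)
c = (0, 2)
Σ b_i: 3/4·1 + 1/4·1 = 1 ✓
b·c: 1/4·2 = 1/2 ✓; 2 stages ⇒ order 2.

2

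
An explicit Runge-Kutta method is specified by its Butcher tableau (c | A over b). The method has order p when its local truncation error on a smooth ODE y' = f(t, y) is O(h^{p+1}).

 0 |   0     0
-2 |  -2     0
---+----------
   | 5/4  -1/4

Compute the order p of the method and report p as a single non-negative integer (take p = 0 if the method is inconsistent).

b = (5/4, -1/4)
c = (0, -2)
Σ b_i: 5/4·1 + (-1/4)·1 = 1 ✓
b·c: (-1/4)·(-2) = 1/2 ✓; 2 stages ⇒ order 2.

2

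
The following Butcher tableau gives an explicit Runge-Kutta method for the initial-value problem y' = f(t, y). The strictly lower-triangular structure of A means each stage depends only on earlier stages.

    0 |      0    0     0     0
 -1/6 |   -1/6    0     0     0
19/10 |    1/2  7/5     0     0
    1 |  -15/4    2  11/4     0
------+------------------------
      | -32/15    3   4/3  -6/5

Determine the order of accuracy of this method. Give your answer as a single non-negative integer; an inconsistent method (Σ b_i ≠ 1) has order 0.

b = (-32/15, 3, 4/3, -6/5)
c = (0, -1/6, 19/10, 1)
Ac = (0, 0, -7/30, 587/120)
Σ b_i: (-32/15)·1 + 3·1 + 4/3·1 + (-6/5)·1 = 1 ✓
b·c: 3·(-1/6) + 4/3·19/10 + (-6/5)·1 = 5/6 ≠ 1/2 ⇒ order 1.

1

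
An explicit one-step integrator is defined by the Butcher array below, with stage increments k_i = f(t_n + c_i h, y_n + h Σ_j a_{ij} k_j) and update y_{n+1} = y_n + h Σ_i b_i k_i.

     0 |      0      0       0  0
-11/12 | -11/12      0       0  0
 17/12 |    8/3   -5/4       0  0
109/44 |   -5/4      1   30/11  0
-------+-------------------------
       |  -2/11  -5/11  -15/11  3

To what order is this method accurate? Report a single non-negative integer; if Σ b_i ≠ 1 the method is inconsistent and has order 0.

b = (-2/11, -5/11, -15/11, 3)
c = (0, -11/12, 17/12, 109/44)
Ac = (0, 0, 55/48, 389/132)
Σ b_i: (-2/11)·1 + (-5/11)·1 + (-15/11)·1 + 3·1 = 1 ✓
b·c: (-5/11)·(-11/12) + (-15/11)·17/12 + 3·109/44 = 71/12 ≠ 1/2 ⇒ order 1.

1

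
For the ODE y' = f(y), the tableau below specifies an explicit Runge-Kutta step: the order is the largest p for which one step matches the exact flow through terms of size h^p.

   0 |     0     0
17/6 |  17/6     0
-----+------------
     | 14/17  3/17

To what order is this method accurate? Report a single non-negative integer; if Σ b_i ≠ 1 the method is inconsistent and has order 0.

b = (14/17, 3/17)
c = (0, 17/6)
Σ b_i: 14/17·1 + 3/17·1 = 1 ✓
b·c: 3/17·17/6 = 1/2 ✓; 2 stages ⇒ order 2.

2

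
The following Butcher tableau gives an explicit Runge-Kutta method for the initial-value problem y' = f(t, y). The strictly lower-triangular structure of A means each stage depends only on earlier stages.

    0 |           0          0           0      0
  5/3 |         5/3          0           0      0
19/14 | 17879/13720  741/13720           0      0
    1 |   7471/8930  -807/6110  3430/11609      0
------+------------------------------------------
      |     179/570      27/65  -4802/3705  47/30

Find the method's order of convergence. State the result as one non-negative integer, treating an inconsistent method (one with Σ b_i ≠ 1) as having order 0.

b = (179/570, 27/65, -4802/3705, 47/30)
c = (0, 5/3, 19/14, 1)
Ac = (0, 0, 247/2744, 17/94)
Σ b_i: 179/570·1 + 27/65·1 + (-4802/3705)·1 + 47/30·1 = 1 ✓
b·c: 27/65·5/3 + (-4802/3705)·19/14 + 47/30·1 = 1/2 ✓
b·c²: 27/65·25/9 + (-4802/3705)·361/196 + 47/30·1 = 1/3 ✓
b·Ac: (-4802/3705)·247/2744 + 47/30·17/94 = 1/6 ✓
b·c³: 27/65·125/27 + (-4802/3705)·6859/2744 + 47/30·1 = 1/4 ✓
b·(c∘Ac): (-4802/3705)·4693/38416 + 47/30·17/94 = 1/8 ✓
b·Ac²: (-4802/3705)·1235/8232 + 47/30·25/141 = 1/12 ✓
b·A²c: 47/30·5/188 = 1/24 ✓; 4 stages ⇒ order 4.

4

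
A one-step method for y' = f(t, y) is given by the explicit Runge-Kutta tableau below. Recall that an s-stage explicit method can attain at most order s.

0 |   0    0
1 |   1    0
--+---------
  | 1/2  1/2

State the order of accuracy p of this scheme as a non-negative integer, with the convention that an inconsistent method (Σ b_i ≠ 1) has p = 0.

b = (1/2, 1/2)
c = (0, 1)
Σ b_i: 1/2·1 + 1/2·1 = 1 ✓
b·c: 1/2·1 = 1/2 ✓; 2 stages ⇒ order 2.

2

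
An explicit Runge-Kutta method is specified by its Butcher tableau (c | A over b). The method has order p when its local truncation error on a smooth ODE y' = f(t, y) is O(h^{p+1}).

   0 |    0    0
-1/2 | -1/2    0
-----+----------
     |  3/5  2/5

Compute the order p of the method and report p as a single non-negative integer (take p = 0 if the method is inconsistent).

b = (3/5, 2/5)
c = (0, -1/2)
Σ b_i: 3/5·1 + 2/5·1 = 1 ✓
b·c: 2/5·(-1/2) = -1/5 ≠ 1/2 ⇒ order 1.

1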